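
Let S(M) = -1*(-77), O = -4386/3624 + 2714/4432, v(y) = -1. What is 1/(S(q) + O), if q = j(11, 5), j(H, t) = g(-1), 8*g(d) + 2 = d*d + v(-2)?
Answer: 334616/25565365 ≈ 0.013089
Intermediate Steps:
g(d) = -3/8 + d²/8 (g(d) = -¼ + (d*d - 1)/8 = -¼ + (d² - 1)/8 = -¼ + (-1 + d²)/8 = -¼ + (-⅛ + d²/8) = -3/8 + d²/8)
j(H, t) = -¼ (j(H, t) = -3/8 + (⅛)*(-1)² = -3/8 + (⅛)*1 = -3/8 + ⅛ = -¼)
O = -200067/334616 (O = -4386*1/3624 + 2714*(1/4432) = -731/604 + 1357/2216 = -200067/334616 ≈ -0.59790)
q = -¼ ≈ -0.25000
S(M) = 77
1/(S(q) + O) = 1/(77 - 200067/334616) = 1/(25565365/334616) = 334616/25565365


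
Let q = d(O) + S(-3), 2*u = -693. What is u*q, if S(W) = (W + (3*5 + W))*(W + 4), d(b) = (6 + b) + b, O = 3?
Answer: -14553/2 ≈ -7276.5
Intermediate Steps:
d(b) = 6 + 2*b
S(W) = (4 + W)*(15 + 2*W) (S(W) = (W + (15 + W))*(4 + W) = (15 + 2*W)*(4 + W) = (4 + W)*(15 + 2*W))
u = -693/2 (u = (½)*(-693) = -693/2 ≈ -346.50)
q = 21 (q = (6 + 2*3) + (60 + 2*(-3)² + 23*(-3)) = (6 + 6) + (60 + 2*9 - 69) = 12 + (60 + 18 - 69) = 12 + 9 = 21)
u*q = -693/2*21 = -14553/2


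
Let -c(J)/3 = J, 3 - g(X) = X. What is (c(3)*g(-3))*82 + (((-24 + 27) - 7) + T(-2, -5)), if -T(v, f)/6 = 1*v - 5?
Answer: -4390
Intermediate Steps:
g(X) = 3 - X
T(v, f) = 30 - 6*v (T(v, f) = -6*(1*v - 5) = -6*(v - 5) = -6*(-5 + v) = 30 - 6*v)
c(J) = -3*J
(c(3)*g(-3))*82 + (((-24 + 27) - 7) + T(-2, -5)) = ((-3*3)*(3 - 1*(-3)))*82 + (((-24 + 27) - 7) + (30 - 6*(-2))) = -9*(3 + 3)*82 + ((3 - 7) + (30 + 12)) = -9*6*82 + (-4 + 42) = -54*82 + 38 = -4428 + 38 = -4390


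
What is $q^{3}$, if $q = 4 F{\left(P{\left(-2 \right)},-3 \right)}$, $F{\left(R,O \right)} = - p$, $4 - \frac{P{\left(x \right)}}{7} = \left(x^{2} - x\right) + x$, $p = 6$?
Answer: $-13824$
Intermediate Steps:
$P{\left(x \right)} = 28 - 7 x^{2}$ ($P{\left(x \right)} = 28 - 7 \left(\left(x^{2} - x\right) + x\right) = 28 - 7 x^{2}$)
$F{\left(R,O \right)} = -6$ ($F{\left(R,O \right)} = \left(-1\right) 6 = -6$)
$q = -24$ ($q = 4 \left(-6\right) = -24$)
$q^{3} = \left(-24\right)^{3} = -13824$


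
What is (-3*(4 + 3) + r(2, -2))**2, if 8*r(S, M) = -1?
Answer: 28561/64 ≈ 446.27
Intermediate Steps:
r(S, M) = -1/8 (r(S, M) = (1/8)*(-1) = -1/8)
(-3*(4 + 3) + r(2, -2))**2 = (-3*(4 + 3) - 1/8)**2 = (-3*7 - 1/8)**2 = (-21 - 1/8)**2 = (-169/8)**2 = 28561/64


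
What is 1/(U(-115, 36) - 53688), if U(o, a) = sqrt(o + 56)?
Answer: -53688/2882401403 - I*sqrt(59)/2882401403 ≈ -1.8626e-5 - 2.6648e-9*I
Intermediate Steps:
U(o, a) = sqrt(56 + o)
1/(U(-115, 36) - 53688) = 1/(sqrt(56 - 115) - 53688) = 1/(sqrt(-59) - 53688) = 1/(I*sqrt(59) - 53688) = 1/(-53688 + I*sqrt(59))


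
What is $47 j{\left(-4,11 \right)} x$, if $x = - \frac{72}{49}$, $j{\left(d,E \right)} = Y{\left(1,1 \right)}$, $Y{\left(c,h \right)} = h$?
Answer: $- \frac{3384}{49} \approx -69.061$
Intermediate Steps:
$j{\left(d,E \right)} = 1$
$x = - \frac{72}{49}$ ($x = \left(-72\right) \frac{1}{49} = - \frac{72}{49} \approx -1.4694$)
$47 j{\left(-4,11 \right)} x = 47 \cdot 1 \left(- \frac{72}{49}\right) = 47 \left(- \frac{72}{49}\right) = - \frac{3384}{49}$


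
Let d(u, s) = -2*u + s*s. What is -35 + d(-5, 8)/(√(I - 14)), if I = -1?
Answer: -35 - 74*I*√15/15 ≈ -35.0 - 19.107*I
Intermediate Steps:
d(u, s) = s² - 2*u (d(u, s) = -2*u + s² = s² - 2*u)
-35 + d(-5, 8)/(√(I - 14)) = -35 + (8² - 2*(-5))/(√(-1 - 14)) = -35 + (64 + 10)/(√(-15)) = -35 + 74/(I*√15) = -35 - I*√15/15*74 = -35 - 74*I*√15/15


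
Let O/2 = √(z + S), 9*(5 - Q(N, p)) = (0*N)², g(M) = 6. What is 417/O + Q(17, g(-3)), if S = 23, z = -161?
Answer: 5 - 139*I*√138/92 ≈ 5.0 - 17.749*I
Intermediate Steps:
Q(N, p) = 5 (Q(N, p) = 5 - (0*N)²/9 = 5 - ⅑*0² = 5 - ⅑*0 = 5 + 0 = 5)
O = 2*I*√138 (O = 2*√(-161 + 23) = 2*√(-138) = 2*(I*√138) = 2*I*√138 ≈ 23.495*I)
417/O + Q(17, g(-3)) = 417/((2*I*√138)) + 5 = 417*(-I*√138/276) + 5 = -139*I*√138/92 + 5 = 5 - 139*I*√138/92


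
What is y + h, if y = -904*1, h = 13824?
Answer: 12920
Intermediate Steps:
y = -904
y + h = -904 + 13824 = 12920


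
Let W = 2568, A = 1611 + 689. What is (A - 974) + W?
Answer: 3894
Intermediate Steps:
A = 2300
(A - 974) + W = (2300 - 974) + 2568 = 1326 + 2568 = 3894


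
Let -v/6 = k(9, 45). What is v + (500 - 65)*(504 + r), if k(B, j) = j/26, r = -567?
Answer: -356400/13 ≈ -27415.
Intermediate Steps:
k(B, j) = j/26 (k(B, j) = j*(1/26) = j/26)
v = -135/13 (v = -3*45/13 = -6*45/26 = -135/13 ≈ -10.385)
v + (500 - 65)*(504 + r) = -135/13 + (500 - 65)*(504 - 567) = -135/13 + 435*(-63) = -135/13 - 27405 = -356400/13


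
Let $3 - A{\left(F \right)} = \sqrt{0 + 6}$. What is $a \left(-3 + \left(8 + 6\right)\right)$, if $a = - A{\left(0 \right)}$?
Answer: $-33 + 11 \sqrt{6} \approx -6.0556$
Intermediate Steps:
$A{\left(F \right)} = 3 - \sqrt{6}$ ($A{\left(F \right)} = 3 - \sqrt{0 + 6} = 3 - \sqrt{6}$)
$a = -3 + \sqrt{6}$ ($a = - (3 - \sqrt{6}) = -3 + \sqrt{6} \approx -0.55051$)
$a \left(-3 + \left(8 + 6\right)\right) = \left(-3 + \sqrt{6}\right) \left(-3 + \left(8 + 6\right)\right) = \left(-3 + \sqrt{6}\right) \left(-3 + 14\right) = \left(-3 + \sqrt{6}\right) 11 = -33 + 11 \sqrt{6}$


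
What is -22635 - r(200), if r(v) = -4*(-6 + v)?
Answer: -21859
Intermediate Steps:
r(v) = 24 - 4*v
-22635 - r(200) = -22635 - (24 - 4*200) = -22635 - (24 - 800) = -22635 - 1*(-776) = -22635 + 776 = -21859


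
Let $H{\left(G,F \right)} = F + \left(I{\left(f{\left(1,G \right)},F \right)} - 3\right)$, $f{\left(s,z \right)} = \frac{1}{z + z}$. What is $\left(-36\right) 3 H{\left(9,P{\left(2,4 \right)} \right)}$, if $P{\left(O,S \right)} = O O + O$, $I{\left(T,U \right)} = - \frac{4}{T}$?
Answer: $7452$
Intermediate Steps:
$f{\left(s,z \right)} = \frac{1}{2 z}$
$P{\left(O,S \right)} = O + O^{2}$ ($P{\left(O,S \right)} = O^{2} + O = O + O^{2}$)
$H{\left(G,F \right)} = -3 + F - 8 G$ ($H{\left(G,F \right)} = F - \left(3 + \frac{4}{\frac{1}{2} \frac{1}{G}}\right) = F - \left(3 + 4 \cdot 2 G\right) = F - \left(3 + 8 G\right) = -3 + F - 8 G$)
$\left(-36\right) 3 H{\left(9,P{\left(2,4 \right)} \right)} = \left(-36\right) 3 \left(-3 + 2 \left(1 + 2\right) - 72\right) = - 108 \left(-3 + 2 \cdot 3 - 72\right) = - 108 \left(-3 + 6 - 72\right) = \left(-108\right) \left(-69\right) = 7452$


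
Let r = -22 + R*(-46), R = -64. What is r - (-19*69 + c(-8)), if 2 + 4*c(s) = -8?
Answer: 8471/2 ≈ 4235.5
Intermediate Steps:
c(s) = -5/2 (c(s) = -½ + (¼)*(-8) = -½ - 2 = -5/2)
r = 2922 (r = -22 - 64*(-46) = -22 + 2944 = 2922)
r - (-19*69 + c(-8)) = 2922 - (-19*69 - 5/2) = 2922 - (-1311 - 5/2) = 2922 - 1*(-2627/2) = 2922 + 2627/2 = 8471/2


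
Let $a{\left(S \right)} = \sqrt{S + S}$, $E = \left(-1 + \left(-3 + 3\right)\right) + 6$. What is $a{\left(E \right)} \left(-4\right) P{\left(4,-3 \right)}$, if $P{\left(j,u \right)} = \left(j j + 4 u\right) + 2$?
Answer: $- 24 \sqrt{10} \approx -75.895$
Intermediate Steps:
$E = 5$ ($E = \left(-1 + 0\right) + 6 = -1 + 6 = 5$)
$P{\left(j,u \right)} = 2 + j^{2} + 4 u$ ($P{\left(j,u \right)} = \left(j^{2} + 4 u\right) + 2 = 2 + j^{2} + 4 u$)
$a{\left(S \right)} = \sqrt{2} \sqrt{S}$ ($a{\left(S \right)} = \sqrt{2 S} = \sqrt{2} \sqrt{S}$)
$a{\left(E \right)} \left(-4\right) P{\left(4,-3 \right)} = \sqrt{2} \sqrt{5} \left(-4\right) \left(2 + 4^{2} + 4 \left(-3\right)\right) = \sqrt{10} \left(-4\right) \left(2 + 16 - 12\right) = - 4 \sqrt{10} \cdot 6 = - 24 \sqrt{10}$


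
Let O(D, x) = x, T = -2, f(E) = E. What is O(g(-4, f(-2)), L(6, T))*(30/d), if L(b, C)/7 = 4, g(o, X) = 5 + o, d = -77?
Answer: -120/11 ≈ -10.909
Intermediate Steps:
L(b, C) = 28 (L(b, C) = 7*4 = 28)
O(g(-4, f(-2)), L(6, T))*(30/d) = 28*(30/(-77)) = 28*(30*(-1/77)) = 28*(-30/77) = -120/11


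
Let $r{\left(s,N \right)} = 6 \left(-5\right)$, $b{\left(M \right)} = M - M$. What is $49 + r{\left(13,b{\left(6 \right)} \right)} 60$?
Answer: $-1751$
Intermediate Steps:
$b{\left(M \right)} = 0$
$r{\left(s,N \right)} = -30$
$49 + r{\left(13,b{\left(6 \right)} \right)} 60 = 49 - 1800 = -1751$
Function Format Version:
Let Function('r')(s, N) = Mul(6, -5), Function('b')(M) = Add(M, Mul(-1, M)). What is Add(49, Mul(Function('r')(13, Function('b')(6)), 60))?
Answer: -1751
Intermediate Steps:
Function('b')(M) = 0
Function('r')(s, N) = -30
Add(49, Mul(Function('r')(13, Function('b')(6)), 60)) = Add(49, Mul(-30, 60)) = Add(49, -1800) = -1751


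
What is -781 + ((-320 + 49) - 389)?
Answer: -1441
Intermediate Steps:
-781 + ((-320 + 49) - 389) = -781 + (-271 - 389) = -781 - 660 = -1441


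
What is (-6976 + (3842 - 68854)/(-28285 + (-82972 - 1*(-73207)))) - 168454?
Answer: -3337523244/19025 ≈ -1.7543e+5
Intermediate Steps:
(-6976 + (3842 - 68854)/(-28285 + (-82972 - 1*(-73207)))) - 168454 = (-6976 - 65012/(-28285 + (-82972 + 73207))) - 168454 = (-6976 - 65012/(-28285 - 9765)) - 168454 = (-6976 - 65012/(-38050)) - 168454 = (-6976 - 65012*(-1/38050)) - 168454 = (-6976 + 32506/19025) - 168454 = -132685894/19025 - 168454 = -3337523244/19025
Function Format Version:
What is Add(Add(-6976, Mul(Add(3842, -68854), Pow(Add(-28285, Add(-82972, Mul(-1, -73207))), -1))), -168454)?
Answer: Rational(-3337523244, 19025) ≈ -1.7543e+5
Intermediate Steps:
Add(Add(-6976, Mul(Add(3842, -68854), Pow(Add(-28285, Add(-82972, Mul(-1, -73207))), -1))), -168454) = Add(Add(-6976, Mul(-65012, Pow(Add(-28285, Add(-82972, 73207)), -1))), -168454) = Add(Add(-6976, Mul(-65012, Pow(Add(-28285, -9765), -1))), -168454) = Add(Add(-6976, Mul(-65012, Pow(-38050, -1))), -168454) = Add(Add(-6976, Mul(-65012, Rational(-1, 38050))), -168454) = Add(Add(-6976, Rational(32506, 19025)), -168454) = Add(Rational(-132685894, 19025), -168454) = Rational(-3337523244, 19025)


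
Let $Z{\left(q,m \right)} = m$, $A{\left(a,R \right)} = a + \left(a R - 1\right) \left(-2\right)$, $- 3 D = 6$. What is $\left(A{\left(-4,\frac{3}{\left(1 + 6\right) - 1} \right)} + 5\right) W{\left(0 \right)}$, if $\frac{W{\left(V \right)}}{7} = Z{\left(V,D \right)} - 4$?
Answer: $-294$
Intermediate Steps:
$D = -2$ ($D = \left(- \frac{1}{3}\right) 6 = -2$)
$A{\left(a,R \right)} = 2 + a - 2 R a$ ($A{\left(a,R \right)} = a + \left(R a - 1\right) \left(-2\right) = a + \left(-1 + R a\right) \left(-2\right) = a - \left(-2 + 2 R a\right) = 2 + a - 2 R a$)
$W{\left(V \right)} = -42$ ($W{\left(V \right)} = 7 \left(-2 - 4\right) = 7 \left(-6\right) = -42$)
$\left(A{\left(-4,\frac{3}{\left(1 + 6\right) - 1} \right)} + 5\right) W{\left(0 \right)} = \left(\left(2 - 4 - 2 \frac{3}{\left(1 + 6\right) - 1} \left(-4\right)\right) + 5\right) \left(-42\right) = \left(\left(2 - 4 - 2 \frac{3}{7 - 1} \left(-4\right)\right) + 5\right) \left(-42\right) = \left(\left(2 - 4 - 2 \cdot \frac{3}{6} \left(-4\right)\right) + 5\right) \left(-42\right) = \left(\left(2 - 4 - 2 \cdot 3 \cdot \frac{1}{6} \left(-4\right)\right) + 5\right) \left(-42\right) = \left(\left(2 - 4 - 1 \left(-4\right)\right) + 5\right) \left(-42\right) = \left(\left(2 - 4 + 4\right) + 5\right) \left(-42\right) = \left(2 + 5\right) \left(-42\right) = 7 \left(-42\right) = -294$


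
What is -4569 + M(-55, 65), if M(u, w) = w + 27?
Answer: -4477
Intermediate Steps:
M(u, w) = 27 + w
-4569 + M(-55, 65) = -4569 + (27 + 65) = -4569 + 92 = -4477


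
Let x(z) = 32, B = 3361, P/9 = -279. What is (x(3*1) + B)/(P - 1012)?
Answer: -261/271 ≈ -0.96310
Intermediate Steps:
P = -2511 (P = 9*(-279) = -2511)
(x(3*1) + B)/(P - 1012) = (32 + 3361)/(-2511 - 1012) = 3393/(-3523) = 3393*(-1/3523) = -261/271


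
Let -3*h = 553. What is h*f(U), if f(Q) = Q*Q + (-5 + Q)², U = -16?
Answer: -385441/3 ≈ -1.2848e+5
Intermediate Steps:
h = -553/3 (h = -⅓*553 = -553/3 ≈ -184.33)
f(Q) = Q² + (-5 + Q)²
h*f(U) = -553*((-16)² + (-5 - 16)²)/3 = -553*(256 + (-21)²)/3 = -553*(256 + 441)/3 = -553/3*697 = -385441/3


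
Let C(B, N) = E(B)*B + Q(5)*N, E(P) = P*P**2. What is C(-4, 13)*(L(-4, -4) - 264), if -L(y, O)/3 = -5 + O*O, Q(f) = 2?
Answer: -83754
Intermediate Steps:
E(P) = P**3
L(y, O) = 15 - 3*O**2 (L(y, O) = -3*(-5 + O*O) = -3*(-5 + O**2) = 15 - 3*O**2)
C(B, N) = B**4 + 2*N (C(B, N) = B**3*B + 2*N = B**4 + 2*N)
C(-4, 13)*(L(-4, -4) - 264) = ((-4)**4 + 2*13)*((15 - 3*(-4)**2) - 264) = (256 + 26)*((15 - 3*16) - 264) = 282*((15 - 48) - 264) = 282*(-33 - 264) = 282*(-297) = -83754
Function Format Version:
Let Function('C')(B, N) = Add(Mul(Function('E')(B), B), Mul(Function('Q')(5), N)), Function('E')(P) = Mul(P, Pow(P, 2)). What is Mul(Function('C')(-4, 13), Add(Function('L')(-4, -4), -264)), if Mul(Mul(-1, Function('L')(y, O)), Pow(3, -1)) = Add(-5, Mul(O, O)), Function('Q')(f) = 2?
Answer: -83754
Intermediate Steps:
Function('E')(P) = Pow(P, 3)
Function('L')(y, O) = Add(15, Mul(-3, Pow(O, 2))) (Function('L')(y, O) = Mul(-3, Add(-5, Mul(O, O))) = Mul(-3, Add(-5, Pow(O, 2))) = Add(15, Mul(-3, Pow(O, 2))))
Function('C')(B, N) = Add(Pow(B, 4), Mul(2, N)) (Function('C')(B, N) = Add(Mul(Pow(B, 3), B), Mul(2, N)) = Add(Pow(B, 4), Mul(2, N)))
Mul(Function('C')(-4, 13), Add(Function('L')(-4, -4), -264)) = Mul(Add(Pow(-4, 4), Mul(2, 13)), Add(Add(15, Mul(-3, Pow(-4, 2))), -264)) = Mul(Add(256, 26), Add(Add(15, Mul(-3, 16)), -264)) = Mul(282, Add(Add(15, -48), -264)) = Mul(282, Add(-33, -264)) = Mul(282, -297) = -83754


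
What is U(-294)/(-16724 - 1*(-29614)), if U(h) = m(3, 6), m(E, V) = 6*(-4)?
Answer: -12/6445 ≈ -0.0018619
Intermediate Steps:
m(E, V) = -24
U(h) = -24
U(-294)/(-16724 - 1*(-29614)) = -24/(-16724 - 1*(-29614)) = -24/(-16724 + 29614) = -24/12890 = -24*1/12890 = -12/6445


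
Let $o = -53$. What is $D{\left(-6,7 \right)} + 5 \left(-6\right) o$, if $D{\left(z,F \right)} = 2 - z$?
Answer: $1598$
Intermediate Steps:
$D{\left(-6,7 \right)} + 5 \left(-6\right) o = \left(2 - -6\right) + 5 \left(-6\right) \left(-53\right) = \left(2 + 6\right) - -1590 = 8 + 1590 = 1598$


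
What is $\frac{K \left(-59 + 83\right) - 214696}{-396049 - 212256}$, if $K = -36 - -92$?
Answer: $\frac{213352}{608305} \approx 0.35073$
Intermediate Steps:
$K = 56$ ($K = -36 + 92 = 56$)
$\frac{K \left(-59 + 83\right) - 214696}{-396049 - 212256} = \frac{56 \left(-59 + 83\right) - 214696}{-396049 - 212256} = \frac{56 \cdot 24 - 214696}{-608305} = \left(1344 - 214696\right) \left(- \frac{1}{608305}\right) = \left(-213352\right) \left(- \frac{1}{608305}\right) = \frac{213352}{608305}$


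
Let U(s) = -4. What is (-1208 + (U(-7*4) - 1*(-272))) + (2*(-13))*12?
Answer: -1252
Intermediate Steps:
(-1208 + (U(-7*4) - 1*(-272))) + (2*(-13))*12 = (-1208 + (-4 - 1*(-272))) + (2*(-13))*12 = (-1208 + (-4 + 272)) - 26*12 = (-1208 + 268) - 312 = -940 - 312 = -1252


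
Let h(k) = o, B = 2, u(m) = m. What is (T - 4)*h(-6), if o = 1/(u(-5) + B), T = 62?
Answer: -58/3 ≈ -19.333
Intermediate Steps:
o = -⅓ (o = 1/(-5 + 2) = 1/(-3) = -⅓ ≈ -0.33333)
h(k) = -⅓
(T - 4)*h(-6) = (62 - 4)*(-⅓) = 58*(-⅓) = -58/3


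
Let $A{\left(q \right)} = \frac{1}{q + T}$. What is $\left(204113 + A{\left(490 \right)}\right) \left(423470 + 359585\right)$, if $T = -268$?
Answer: $\frac{35482639340785}{222} \approx 1.5983 \cdot 10^{11}$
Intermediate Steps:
$A{\left(q \right)} = \frac{1}{-268 + q}$ ($A{\left(q \right)} = \frac{1}{q - 268} = \frac{1}{-268 + q}$)
$\left(204113 + A{\left(490 \right)}\right) \left(423470 + 359585\right) = \left(204113 + \frac{1}{-268 + 490}\right) \left(423470 + 359585\right) = \left(204113 + \frac{1}{222}\right) 783055 = \frac{45313087}{222} \cdot 783055 = \frac{35482639340785}{222}$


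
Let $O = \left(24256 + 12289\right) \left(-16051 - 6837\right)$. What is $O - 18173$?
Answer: $-836460133$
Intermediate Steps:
$O = -836441960$ ($O = 36545 \left(-22888\right) = -836441960$)
$O - 18173 = -836441960 - 18173 = -836460133$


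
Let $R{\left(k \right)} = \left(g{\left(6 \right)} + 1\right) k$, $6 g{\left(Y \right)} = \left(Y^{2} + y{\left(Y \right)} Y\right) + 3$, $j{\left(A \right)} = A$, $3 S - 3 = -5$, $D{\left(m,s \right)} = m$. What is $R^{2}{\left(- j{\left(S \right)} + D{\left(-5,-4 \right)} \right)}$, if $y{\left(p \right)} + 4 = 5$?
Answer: $\frac{48841}{36} \approx 1356.7$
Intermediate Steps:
$S = - \frac{2}{3}$ ($S = 1 + \frac{1}{3} \left(-5\right) = 1 - \frac{5}{3} = - \frac{2}{3} \approx -0.66667$)
$y{\left(p \right)} = 1$ ($y{\left(p \right)} = -4 + 5 = 1$)
$g{\left(Y \right)} = \frac{1}{2} + \frac{Y}{6} + \frac{Y^{2}}{6}$ ($g{\left(Y \right)} = \frac{\left(Y^{2} + 1 Y\right) + 3}{6} = \frac{\left(Y^{2} + Y\right) + 3}{6} = \frac{\left(Y + Y^{2}\right) + 3}{6} = \frac{3 + Y + Y^{2}}{6} = \frac{1}{2} + \frac{Y}{6} + \frac{Y^{2}}{6}$)
$R{\left(k \right)} = \frac{17 k}{2}$ ($R{\left(k \right)} = \left(\left(\frac{1}{2} + \frac{1}{6} \cdot 6 + \frac{6^{2}}{6}\right) + 1\right) k = \left(\left(\frac{1}{2} + 1 + \frac{1}{6} \cdot 36\right) + 1\right) k = \left(\left(\frac{1}{2} + 1 + 6\right) + 1\right) k = \left(\frac{15}{2} + 1\right) k = \frac{17 k}{2}$)
$R^{2}{\left(- j{\left(S \right)} + D{\left(-5,-4 \right)} \right)} = \left(\frac{17 \left(\left(-1\right) \left(- \frac{2}{3}\right) - 5\right)}{2}\right)^{2} = \left(\frac{17 \left(\frac{2}{3} - 5\right)}{2}\right)^{2} = \left(\frac{17}{2} \left(- \frac{13}{3}\right)\right)^{2} = \left(- \frac{221}{6}\right)^{2} = \frac{48841}{36}$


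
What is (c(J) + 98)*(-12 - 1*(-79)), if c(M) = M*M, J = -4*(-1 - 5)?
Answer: 45158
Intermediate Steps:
J = 24 (J = -4*(-6) = 24)
c(M) = M²
(c(J) + 98)*(-12 - 1*(-79)) = (24² + 98)*(-12 - 1*(-79)) = (576 + 98)*(-12 + 79) = 674*67 = 45158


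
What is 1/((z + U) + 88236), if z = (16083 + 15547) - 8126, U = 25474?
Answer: 1/137214 ≈ 7.2879e-6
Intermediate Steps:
z = 23504 (z = 31630 - 8126 = 23504)
1/((z + U) + 88236) = 1/((23504 + 25474) + 88236) = 1/(48978 + 88236) = 1/137214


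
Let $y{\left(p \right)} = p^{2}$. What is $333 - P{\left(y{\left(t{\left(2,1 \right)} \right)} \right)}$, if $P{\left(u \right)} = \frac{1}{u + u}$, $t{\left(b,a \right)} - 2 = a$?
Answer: $\frac{5993}{18} \approx 332.94$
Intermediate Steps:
$t{\left(b,a \right)} = 2 + a$
$P{\left(u \right)} = \frac{1}{2 u}$
$333 - P{\left(y{\left(t{\left(2,1 \right)} \right)} \right)} = 333 - \frac{1}{2 \left(2 + 1\right)^{2}} = 333 - \frac{1}{2 \cdot 3^{2}} = 333 - \frac{1}{2 \cdot 9} = 333 - \frac{1}{2} \cdot \frac{1}{9} = 333 - \frac{1}{18} = \frac{5993}{18}$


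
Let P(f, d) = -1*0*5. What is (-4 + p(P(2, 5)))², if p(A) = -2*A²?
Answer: 16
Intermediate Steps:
P(f, d) = 0 (P(f, d) = 0*5 = 0)
(-4 + p(P(2, 5)))² = (-4 - 2*0²)² = (-4 - 2*0)² = (-4 + 0)² = (-4)² = 16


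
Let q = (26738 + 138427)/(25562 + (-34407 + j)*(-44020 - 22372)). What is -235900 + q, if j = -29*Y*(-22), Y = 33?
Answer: -29877002487005/126651134 ≈ -2.3590e+5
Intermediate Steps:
j = 21054 (j = -29*33*(-22) = -957*(-22) = 21054)
q = 23595/126651134 (q = (26738 + 138427)/(25562 + (-34407 + 21054)*(-44020 - 22372)) = 165165/(25562 - 13353*(-66392)) = 165165/(25562 + 886532376) = 165165/886557938 = 165165*(1/886557938) = 23595/126651134 ≈ 0.00018630)
-235900 + q = -235900 + 23595/126651134 = -29877002487005/126651134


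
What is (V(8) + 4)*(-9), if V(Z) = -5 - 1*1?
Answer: 18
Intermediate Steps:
V(Z) = -6 (V(Z) = -5 - 1 = -6)
(V(8) + 4)*(-9) = (-6 + 4)*(-9) = -2*(-9) = 18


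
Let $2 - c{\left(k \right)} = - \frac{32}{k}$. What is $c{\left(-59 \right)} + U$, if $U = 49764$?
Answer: $\frac{2936162}{59} \approx 49765.0$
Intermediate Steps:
$c{\left(k \right)} = 2 + \frac{32}{k}$ ($c{\left(k \right)} = 2 - - \frac{32}{k} = 2 + \frac{32}{k}$)
$c{\left(-59 \right)} + U = \left(2 + \frac{32}{-59}\right) + 49764 = \left(2 + 32 \left(- \frac{1}{59}\right)\right) + 49764 = \left(2 - \frac{32}{59}\right) + 49764 = \frac{86}{59} + 49764 = \frac{2936162}{59}$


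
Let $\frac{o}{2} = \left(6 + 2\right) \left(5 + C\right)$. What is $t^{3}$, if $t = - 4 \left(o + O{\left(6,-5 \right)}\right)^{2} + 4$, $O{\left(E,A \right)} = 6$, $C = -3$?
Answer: $-192299859648$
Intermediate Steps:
$o = 32$ ($o = 2 \left(6 + 2\right) \left(5 - 3\right) = 2 \cdot 8 \cdot 2 = 2 \cdot 16 = 32$)
$t = -5772$ ($t = - 4 \left(32 + 6\right)^{2} + 4 = - 4 \cdot 38^{2} + 4 = \left(-4\right) 1444 + 4 = -5776 + 4 = -5772$)
$t^{3} = \left(-5772\right)^{3} = -192299859648$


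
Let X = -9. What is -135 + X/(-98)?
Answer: -13221/98 ≈ -134.91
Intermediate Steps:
-135 + X/(-98) = -135 - 9/(-98) = -135 - 9*(-1/98) = -135 + 9/98 = -13221/98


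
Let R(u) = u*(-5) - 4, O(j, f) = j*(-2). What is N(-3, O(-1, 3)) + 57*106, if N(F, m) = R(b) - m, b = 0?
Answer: 6036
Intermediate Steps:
O(j, f) = -2*j
R(u) = -4 - 5*u (R(u) = -5*u - 4 = -4 - 5*u)
N(F, m) = -4 - m (N(F, m) = (-4 - 5*0) - m = (-4 + 0) - m = -4 - m)
N(-3, O(-1, 3)) + 57*106 = (-4 - (-2)*(-1)) + 57*106 = (-4 - 1*2) + 6042 = (-4 - 2) + 6042 = -6 + 6042 = 6036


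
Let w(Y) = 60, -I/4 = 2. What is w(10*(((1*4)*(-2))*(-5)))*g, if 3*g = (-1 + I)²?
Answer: 1620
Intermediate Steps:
I = -8 (I = -4*2 = -8)
g = 27 (g = (-1 - 8)²/3 = (⅓)*(-9)² = (⅓)*81 = 27)
w(10*(((1*4)*(-2))*(-5)))*g = 60*27 = 1620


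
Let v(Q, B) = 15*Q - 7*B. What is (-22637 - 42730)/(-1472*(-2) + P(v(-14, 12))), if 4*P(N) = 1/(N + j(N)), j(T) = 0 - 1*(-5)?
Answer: -25188084/1134421 ≈ -22.203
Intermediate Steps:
j(T) = 5 (j(T) = 0 + 5 = 5)
v(Q, B) = -7*B + 15*Q
P(N) = 1/(4*(5 + N)) (P(N) = 1/(4*(N + 5)) = 1/(4*(5 + N)))
(-22637 - 42730)/(-1472*(-2) + P(v(-14, 12))) = (-22637 - 42730)/(-1472*(-2) + 1/(4*(5 + (-7*12 + 15*(-14))))) = -65367/(2944 + 1/(4*(5 + (-84 - 210)))) = -65367/(2944 + 1/(4*(5 - 294))) = -65367/(2944 + (1/4)/(-289)) = -65367/(2944 + (1/4)*(-1/289)) = -65367/(2944 - 1/1156) = -65367/3403263/1156 = -65367*1156/3403263 = -25188084/1134421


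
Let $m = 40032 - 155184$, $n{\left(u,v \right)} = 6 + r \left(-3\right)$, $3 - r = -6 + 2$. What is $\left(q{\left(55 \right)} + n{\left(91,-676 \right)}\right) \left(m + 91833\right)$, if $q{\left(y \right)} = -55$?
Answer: $1632330$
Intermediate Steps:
$r = 7$ ($r = 3 - \left(-6 + 2\right) = 3 - -4 = 3 + 4 = 7$)
$n{\left(u,v \right)} = -15$ ($n{\left(u,v \right)} = 6 + 7 \left(-3\right) = 6 - 21 = -15$)
$m = -115152$ ($m = 40032 - 155184 = -115152$)
$\left(q{\left(55 \right)} + n{\left(91,-676 \right)}\right) \left(m + 91833\right) = \left(-55 - 15\right) \left(-115152 + 91833\right) = \left(-70\right) \left(-23319\right) = 1632330$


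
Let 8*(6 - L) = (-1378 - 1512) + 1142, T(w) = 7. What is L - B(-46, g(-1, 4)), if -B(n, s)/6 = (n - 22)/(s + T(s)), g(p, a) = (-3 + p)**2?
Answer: 9511/46 ≈ 206.76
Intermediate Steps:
L = 449/2 (L = 6 - ((-1378 - 1512) + 1142)/8 = 6 - (-2890 + 1142)/8 = 6 - 1/8*(-1748) = 6 + 437/2 = 449/2 ≈ 224.50)
B(n, s) = -6*(-22 + n)/(7 + s) (B(n, s) = -6*(n - 22)/(s + 7) = -6*(-22 + n)/(7 + s))
L - B(-46, g(-1, 4)) = 449/2 - 6*(22 - 1*(-46))/(7 + (-3 - 1)**2) = 449/2 - 6*(22 + 46)/(7 + (-4)**2) = 449/2 - 6*68/(7 + 16) = 449/2 - 6*68/23 = 449/2 - 1*408/23 = 449/2 - 408/23 = 9511/46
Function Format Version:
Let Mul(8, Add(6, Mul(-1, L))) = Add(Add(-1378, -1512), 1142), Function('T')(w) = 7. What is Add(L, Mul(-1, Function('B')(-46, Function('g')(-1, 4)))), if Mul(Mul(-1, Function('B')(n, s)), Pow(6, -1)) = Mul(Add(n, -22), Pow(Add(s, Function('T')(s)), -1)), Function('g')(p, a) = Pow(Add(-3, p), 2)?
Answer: Rational(9511, 46) ≈ 206.76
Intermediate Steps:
L = Rational(449, 2) (L = Add(6, Mul(Rational(-1, 8), Add(Add(-1378, -1512), 1142))) = Add(6, Mul(Rational(-1, 8), Add(-2890, 1142))) = Add(6, Mul(Rational(-1, 8), -1748)) = Add(6, Rational(437, 2)) = Rational(449, 2) ≈ 224.50)
Function('B')(n, s) = Mul(-6, Pow(Add(7, s), -1), Add(-22, n)) (Function('B')(n, s) = Mul(-6, Mul(Add(n, -22), Pow(Add(s, 7), -1))) = Mul(-6, Mul(Add(-22, n), Pow(Add(7, s), -1))) = Mul(-6, Mul(Pow(Add(7, s), -1), Add(-22, n))) = Mul(-6, Pow(Add(7, s), -1), Add(-22, n)))
Add(L, Mul(-1, Function('B')(-46, Function('g')(-1, 4)))) = Add(Rational(449, 2), Mul(-1, Mul(6, Pow(Add(7, Pow(Add(-3, -1), 2)), -1), Add(22, Mul(-1, -46))))) = Add(Rational(449, 2), Mul(-1, Mul(6, Pow(Add(7, Pow(-4, 2)), -1), Add(22, 46)))) = Add(Rational(449, 2), Mul(-1, Mul(6, Pow(Add(7, 16), -1), 68))) = Add(Rational(449, 2), Mul(-1, Mul(6, Pow(23, -1), 68))) = Add(Rational(449, 2), Mul(-1, Mul(6, Rational(1, 23), 68))) = Add(Rational(449, 2), Mul(-1, Rational(408, 23))) = Add(Rational(449, 2), Rational(-408, 23)) = Rational(9511, 46)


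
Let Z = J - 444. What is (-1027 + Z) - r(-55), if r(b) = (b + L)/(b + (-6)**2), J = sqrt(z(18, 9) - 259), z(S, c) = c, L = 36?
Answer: -1472 + 5*I*sqrt(10) ≈ -1472.0 + 15.811*I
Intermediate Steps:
J = 5*I*sqrt(10) (J = sqrt(9 - 259) = sqrt(-250) = 5*I*sqrt(10) ≈ 15.811*I)
Z = -444 + 5*I*sqrt(10) (Z = 5*I*sqrt(10) - 444 = -444 + 5*I*sqrt(10) ≈ -444.0 + 15.811*I)
r(b) = 1 (r(b) = (b + 36)/(b + (-6)**2) = (36 + b)/(b + 36) = (36 + b)/(36 + b) = 1)
(-1027 + Z) - r(-55) = (-1027 + (-444 + 5*I*sqrt(10))) - 1*1 = (-1471 + 5*I*sqrt(10)) - 1 = -1472 + 5*I*sqrt(10)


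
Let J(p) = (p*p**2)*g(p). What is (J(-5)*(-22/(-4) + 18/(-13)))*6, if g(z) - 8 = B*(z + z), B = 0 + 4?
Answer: 1284000/13 ≈ 98769.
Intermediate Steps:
B = 4
g(z) = 8 + 8*z (g(z) = 8 + 4*(z + z) = 8 + 4*(2*z) = 8 + 8*z)
J(p) = p**3*(8 + 8*p) (J(p) = (p*p**2)*(8 + 8*p) = p**3*(8 + 8*p))
(J(-5)*(-22/(-4) + 18/(-13)))*6 = ((8*(-5)**3*(1 - 5))*(-22/(-4) + 18/(-13)))*6 = ((8*(-125)*(-4))*(-22*(-1/4) + 18*(-1/13)))*6 = (4000*(11/2 - 18/13))*6 = (4000*(107/26))*6 = (214000/13)*6 = 1284000/13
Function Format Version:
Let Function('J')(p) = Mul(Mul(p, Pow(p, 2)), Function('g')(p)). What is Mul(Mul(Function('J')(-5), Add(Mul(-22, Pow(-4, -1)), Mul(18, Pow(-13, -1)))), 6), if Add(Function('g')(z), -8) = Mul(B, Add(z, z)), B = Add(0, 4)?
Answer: Rational(1284000, 13) ≈ 98769.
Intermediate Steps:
B = 4
Function('g')(z) = Add(8, Mul(8, z)) (Function('g')(z) = Add(8, Mul(4, Add(z, z))) = Add(8, Mul(4, Mul(2, z))) = Add(8, Mul(8, z)))
Function('J')(p) = Mul(Pow(p, 3), Add(8, Mul(8, p))) (Function('J')(p) = Mul(Mul(p, Pow(p, 2)), Add(8, Mul(8, p))) = Mul(Pow(p, 3), Add(8, Mul(8, p))))
Mul(Mul(Function('J')(-5), Add(Mul(-22, Pow(-4, -1)), Mul(18, Pow(-13, -1)))), 6) = Mul(Mul(Mul(8, Pow(-5, 3), Add(1, -5)), Add(Mul(-22, Pow(-4, -1)), Mul(18, Pow(-13, -1)))), 6) = Mul(Mul(Mul(8, -125, -4), Add(Mul(-22, Rational(-1, 4)), Mul(18, Rational(-1, 13)))), 6) = Mul(Mul(4000, Add(Rational(11, 2), Rational(-18, 13))), 6) = Mul(Mul(4000, Rational(107, 26)), 6) = Mul(Rational(214000, 13), 6) = Rational(1284000, 13)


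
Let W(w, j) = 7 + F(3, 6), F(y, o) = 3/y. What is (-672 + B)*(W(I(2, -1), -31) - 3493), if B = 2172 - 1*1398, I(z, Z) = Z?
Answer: -355470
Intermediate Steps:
W(w, j) = 8 (W(w, j) = 7 + 3/3 = 7 + 3*(⅓) = 7 + 1 = 8)
B = 774 (B = 2172 - 1398 = 774)
(-672 + B)*(W(I(2, -1), -31) - 3493) = (-672 + 774)*(8 - 3493) = 102*(-3485) = -355470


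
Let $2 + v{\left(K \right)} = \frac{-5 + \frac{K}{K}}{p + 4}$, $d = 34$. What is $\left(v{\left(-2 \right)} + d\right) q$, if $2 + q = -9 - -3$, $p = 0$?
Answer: $-248$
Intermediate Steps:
$q = -8$ ($q = -2 - 6 = -8$)
$v{\left(K \right)} = -3$ ($v{\left(K \right)} = -2 + \frac{-5 + \frac{K}{K}}{0 + 4} = -2 + \frac{-5 + 1}{4} = -2 - 1 = -3$)
$\left(v{\left(-2 \right)} + d\right) q = \left(-3 + 34\right) \left(-8\right) = 31 \left(-8\right) = -248$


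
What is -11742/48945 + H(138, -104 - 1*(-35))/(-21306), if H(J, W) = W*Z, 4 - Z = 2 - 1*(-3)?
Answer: -28172473/115869130 ≈ -0.24314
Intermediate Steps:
Z = -1 (Z = 4 - (2 - 1*(-3)) = 4 - (2 + 3) = 4 - 1*5 = 4 - 5 = -1)
H(J, W) = -W (H(J, W) = W*(-1) = -W)
-11742/48945 + H(138, -104 - 1*(-35))/(-21306) = -11742/48945 - (-104 - 1*(-35))/(-21306) = -11742*1/48945 - (-104 + 35)*(-1/21306) = -3914/16315 - 1*(-69)*(-1/21306) = -3914/16315 + 69*(-1/21306) = -3914/16315 - 23/7102 = -28172473/115869130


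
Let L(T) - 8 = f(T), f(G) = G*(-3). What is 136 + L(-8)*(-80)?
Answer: -2424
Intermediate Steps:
f(G) = -3*G
L(T) = 8 - 3*T
136 + L(-8)*(-80) = 136 + (8 - 3*(-8))*(-80) = 136 + (8 + 24)*(-80) = 136 + 32*(-80) = 136 - 2560 = -2424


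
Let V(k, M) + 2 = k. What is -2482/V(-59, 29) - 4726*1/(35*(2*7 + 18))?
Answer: 1245777/34160 ≈ 36.469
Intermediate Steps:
V(k, M) = -2 + k
-2482/V(-59, 29) - 4726*1/(35*(2*7 + 18)) = -2482/(-2 - 59) - 4726*1/(35*(2*7 + 18)) = -2482/(-61) - 4726*1/(35*(14 + 18)) = -2482*(-1/61) - 4726/(32*35) = 2482/61 - 4726/1120 = 2482/61 - 4726*1/1120 = 2482/61 - 2363/560 = 1245777/34160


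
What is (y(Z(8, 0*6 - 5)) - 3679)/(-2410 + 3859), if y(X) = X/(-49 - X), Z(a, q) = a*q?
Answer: -33071/13041 ≈ -2.5359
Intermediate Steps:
(y(Z(8, 0*6 - 5)) - 3679)/(-2410 + 3859) = (-8*(0*6 - 5)/(49 + 8*(0*6 - 5)) - 3679)/(-2410 + 3859) = (-8*(0 - 5)/(49 + 8*(0 - 5)) - 3679)/1449 = (-8*(-5)/(49 + 8*(-5)) - 3679)*(1/1449) = (-1*(-40)/(49 - 40) - 3679)*(1/1449) = (-1*(-40)/9 - 3679)*(1/1449) = (-1*(-40)*⅑ - 3679)*(1/1449) = (40/9 - 3679)*(1/1449) = -33071/9*1/1449 = -33071/13041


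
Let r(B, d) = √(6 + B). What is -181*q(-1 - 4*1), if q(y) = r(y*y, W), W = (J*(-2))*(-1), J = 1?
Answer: -181*√31 ≈ -1007.8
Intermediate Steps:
W = 2 (W = (1*(-2))*(-1) = -2*(-1) = 2)
q(y) = √(6 + y²) (q(y) = √(6 + y*y) = √(6 + y²))
-181*q(-1 - 4*1) = -181*√(6 + (-1 - 4*1)²) = -181*√(6 + (-1 - 4)²) = -181*√(6 + (-5)²) = -181*√(6 + 25) = -181*√31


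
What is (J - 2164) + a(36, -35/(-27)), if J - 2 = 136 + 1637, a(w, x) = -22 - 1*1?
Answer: -412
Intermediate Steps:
a(w, x) = -23 (a(w, x) = -22 - 1 = -23)
J = 1775 (J = 2 + (136 + 1637) = 2 + 1773 = 1775)
(J - 2164) + a(36, -35/(-27)) = (1775 - 2164) - 23 = -389 - 23 = -412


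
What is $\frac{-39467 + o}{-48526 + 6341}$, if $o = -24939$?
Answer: $\frac{64406}{42185} \approx 1.5268$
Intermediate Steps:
$\frac{-39467 + o}{-48526 + 6341} = \frac{-39467 - 24939}{-48526 + 6341} = - \frac{64406}{-42185} = \left(-64406\right) \left(- \frac{1}{42185}\right) = \frac{64406}{42185}$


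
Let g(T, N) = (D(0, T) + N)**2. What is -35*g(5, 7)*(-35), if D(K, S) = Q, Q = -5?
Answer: 4900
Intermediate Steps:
D(K, S) = -5
g(T, N) = (-5 + N)**2
-35*g(5, 7)*(-35) = -35*(-5 + 7)**2*(-35) = -35*2**2*(-35) = -35*4*(-35) = -140*(-35) = 4900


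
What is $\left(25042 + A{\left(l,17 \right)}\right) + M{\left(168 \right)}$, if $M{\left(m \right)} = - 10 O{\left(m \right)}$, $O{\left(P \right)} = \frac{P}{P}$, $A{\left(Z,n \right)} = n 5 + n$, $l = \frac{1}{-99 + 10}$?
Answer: $25134$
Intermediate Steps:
$l = - \frac{1}{89}$ ($l = \frac{1}{-89} = - \frac{1}{89} \approx -0.011236$)
$A{\left(Z,n \right)} = 6 n$ ($A{\left(Z,n \right)} = 5 n + n = 6 n$)
$O{\left(P \right)} = 1$
$M{\left(m \right)} = -10$ ($M{\left(m \right)} = \left(-10\right) 1 = -10$)
$\left(25042 + A{\left(l,17 \right)}\right) + M{\left(168 \right)} = \left(25042 + 6 \cdot 17\right) - 10 = \left(25042 + 102\right) - 10 = 25144 - 10 = 25134$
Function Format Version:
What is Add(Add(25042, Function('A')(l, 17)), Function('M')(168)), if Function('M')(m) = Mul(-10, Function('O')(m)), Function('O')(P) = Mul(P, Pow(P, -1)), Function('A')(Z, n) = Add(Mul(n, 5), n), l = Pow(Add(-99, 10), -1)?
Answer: 25134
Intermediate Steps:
l = Rational(-1, 89) (l = Pow(-89, -1) = Rational(-1, 89) ≈ -0.011236)
Function('A')(Z, n) = Mul(6, n) (Function('A')(Z, n) = Add(Mul(5, n), n) = Mul(6, n))
Function('O')(P) = 1
Function('M')(m) = -10 (Function('M')(m) = Mul(-10, 1) = -10)
Add(Add(25042, Function('A')(l, 17)), Function('M')(168)) = Add(Add(25042, Mul(6, 17)), -10) = Add(Add(25042, 102), -10) = Add(25144, -10) = 25134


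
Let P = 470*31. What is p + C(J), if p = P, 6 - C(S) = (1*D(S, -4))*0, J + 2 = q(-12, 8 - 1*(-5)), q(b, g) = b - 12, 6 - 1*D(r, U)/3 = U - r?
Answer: 14576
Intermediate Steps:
D(r, U) = 18 - 3*U + 3*r (D(r, U) = 18 - 3*(U - r) = 18 + (-3*U + 3*r) = 18 - 3*U + 3*r)
q(b, g) = -12 + b
J = -26 (J = -2 + (-12 - 12) = -2 - 24 = -26)
C(S) = 6 (C(S) = 6 - 1*(18 - 3*(-4) + 3*S)*0 = 6 - 1*(18 + 12 + 3*S)*0 = 6 - 1*(30 + 3*S)*0 = 6 - (30 + 3*S)*0 = 6 - 1*0 = 6 + 0 = 6)
P = 14570
p = 14570
p + C(J) = 14570 + 6 = 14576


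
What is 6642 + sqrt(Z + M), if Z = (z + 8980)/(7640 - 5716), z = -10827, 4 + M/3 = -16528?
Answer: 6642 + I*sqrt(45899209031)/962 ≈ 6642.0 + 222.7*I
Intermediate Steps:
M = -49596 (M = -12 + 3*(-16528) = -12 - 49584 = -49596)
Z = -1847/1924 (Z = (-10827 + 8980)/(7640 - 5716) = -1847/1924 ≈ -0.95998)
6642 + sqrt(Z + M) = 6642 + sqrt(-1847/1924 - 49596) = 6642 + sqrt(-95424551/1924) = 6642 + I*sqrt(45899209031)/962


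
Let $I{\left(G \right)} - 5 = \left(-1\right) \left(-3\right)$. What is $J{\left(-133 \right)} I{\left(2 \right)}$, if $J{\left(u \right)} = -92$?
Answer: $-736$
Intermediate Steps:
$I{\left(G \right)} = 8$ ($I{\left(G \right)} = 5 - -3 = 5 + 3 = 8$)
$J{\left(-133 \right)} I{\left(2 \right)} = \left(-92\right) 8 = -736$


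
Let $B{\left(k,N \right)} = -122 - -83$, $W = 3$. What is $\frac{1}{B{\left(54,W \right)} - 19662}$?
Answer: $- \frac{1}{19701} \approx -5.0759 \cdot 10^{-5}$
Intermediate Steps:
$B{\left(k,N \right)} = -39$ ($B{\left(k,N \right)} = -122 + 83 = -39$)
$\frac{1}{B{\left(54,W \right)} - 19662} = \frac{1}{-39 - 19662} = \frac{1}{-19701} = - \frac{1}{19701}$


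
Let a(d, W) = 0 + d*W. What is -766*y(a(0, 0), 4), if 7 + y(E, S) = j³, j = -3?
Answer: 26044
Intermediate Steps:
a(d, W) = W*d (a(d, W) = 0 + W*d = W*d)
y(E, S) = -34 (y(E, S) = -7 + (-3)³ = -7 - 27 = -34)
-766*y(a(0, 0), 4) = -766*(-34) = 26044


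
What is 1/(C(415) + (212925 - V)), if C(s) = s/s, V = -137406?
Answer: 1/350332 ≈ 2.8544e-6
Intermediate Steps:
C(s) = 1
1/(C(415) + (212925 - V)) = 1/(1 + (212925 - 1*(-137406))) = 1/(1 + (212925 + 137406)) = 1/(1 + 350331) = 1/350332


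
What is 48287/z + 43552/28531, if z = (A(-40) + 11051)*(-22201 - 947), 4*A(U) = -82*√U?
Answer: 123120624535509809/80666534592934668 - 1979767*I*√10/2827329381828 ≈ 1.5263 - 2.2143e-6*I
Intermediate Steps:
A(U) = -41*√U/2 (A(U) = (-82*√U)/4 = -41*√U/2)
z = -255808548 + 949068*I*√10 (z = (-41*I*√10 + 11051)*(-22201 - 947) = (-41*I*√10 + 11051)*(-23148) = (11051 - 41*I*√10)*(-23148) = -255808548 + 949068*I*√10 ≈ -2.5581e+8 + 3.0012e+6*I)
48287/z + 43552/28531 = 48287/(-255808548 + 949068*I*√10) + 43552/28531 = 43552/28531 + 48287/(-255808548 + 949068*I*√10)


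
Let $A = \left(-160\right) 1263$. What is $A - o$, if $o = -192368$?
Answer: $-9712$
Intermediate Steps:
$A = -202080$
$A - o = -202080 - -192368 = -202080 + 192368 = -9712$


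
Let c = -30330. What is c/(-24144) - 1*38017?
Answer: -152975353/4024 ≈ -38016.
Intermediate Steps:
c/(-24144) - 1*38017 = -30330/(-24144) - 1*38017 = -30330*(-1/24144) - 38017 = 5055/4024 - 38017 = -152975353/4024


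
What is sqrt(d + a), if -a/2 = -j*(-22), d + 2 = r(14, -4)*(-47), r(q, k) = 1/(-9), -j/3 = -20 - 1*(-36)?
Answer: sqrt(19037)/3 ≈ 45.992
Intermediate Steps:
j = -48 (j = -3*(-20 - 1*(-36)) = -3*(-20 + 36) = -3*16 = -48)
r(q, k) = -1/9
d = 29/9 (d = -2 - 1/9*(-47) = -2 + 47/9 = 29/9 ≈ 3.2222)
a = 2112 (a = -(-2)*(-48*(-22)) = -(-2)*1056 = -2*(-1056) = 2112)
sqrt(d + a) = sqrt(29/9 + 2112) = sqrt(19037/9) = sqrt(19037)/3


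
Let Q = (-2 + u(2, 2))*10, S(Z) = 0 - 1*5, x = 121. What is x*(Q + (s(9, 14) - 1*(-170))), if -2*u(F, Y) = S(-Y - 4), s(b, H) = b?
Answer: 22264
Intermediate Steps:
S(Z) = -5 (S(Z) = 0 - 5 = -5)
u(F, Y) = 5/2 (u(F, Y) = -1/2*(-5) = 5/2)
Q = 5 (Q = (-2 + 5/2)*10 = (1/2)*10 = 5)
x*(Q + (s(9, 14) - 1*(-170))) = 121*(5 + (9 - 1*(-170))) = 121*(5 + (9 + 170)) = 121*(5 + 179) = 121*184 = 22264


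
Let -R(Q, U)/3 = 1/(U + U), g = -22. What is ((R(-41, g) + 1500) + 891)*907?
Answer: 95422749/44 ≈ 2.1687e+6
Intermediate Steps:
R(Q, U) = -3/(2*U) (R(Q, U) = -3/(U + U) = -3*1/(2*U) = -3/(2*U))
((R(-41, g) + 1500) + 891)*907 = ((-3/2/(-22) + 1500) + 891)*907 = ((-3/2*(-1/22) + 1500) + 891)*907 = ((3/44 + 1500) + 891)*907 = (66003/44 + 891)*907 = (105207/44)*907 = 95422749/44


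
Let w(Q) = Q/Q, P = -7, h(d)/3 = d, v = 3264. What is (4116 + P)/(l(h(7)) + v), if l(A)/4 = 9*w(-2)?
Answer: 4109/3300 ≈ 1.2452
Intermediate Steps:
h(d) = 3*d
w(Q) = 1
l(A) = 36 (l(A) = 4*(9*1) = 4*9 = 36)
(4116 + P)/(l(h(7)) + v) = (4116 - 7)/(36 + 3264) = 4109/3300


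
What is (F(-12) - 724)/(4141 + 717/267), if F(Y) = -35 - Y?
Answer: -66483/368788 ≈ -0.18027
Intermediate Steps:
(F(-12) - 724)/(4141 + 717/267) = ((-35 - 1*(-12)) - 724)/(4141 + 717/267) = ((-35 + 12) - 724)/(4141 + 717*(1/267)) = (-23 - 724)/(4141 + 239/89) = -747/368788/89 = -747*89/368788 = -66483/368788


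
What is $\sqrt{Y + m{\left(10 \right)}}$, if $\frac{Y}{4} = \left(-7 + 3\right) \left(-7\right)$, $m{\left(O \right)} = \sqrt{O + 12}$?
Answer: $\sqrt{112 + \sqrt{22}} \approx 10.802$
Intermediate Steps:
$m{\left(O \right)} = \sqrt{12 + O}$
$Y = 112$ ($Y = 4 \left(-7 + 3\right) \left(-7\right) = 4 \left(\left(-4\right) \left(-7\right)\right) = 4 \cdot 28 = 112$)
$\sqrt{Y + m{\left(10 \right)}} = \sqrt{112 + \sqrt{12 + 10}} = \sqrt{112 + \sqrt{22}}$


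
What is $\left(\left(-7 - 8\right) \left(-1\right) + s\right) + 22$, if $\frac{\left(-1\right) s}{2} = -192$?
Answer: $421$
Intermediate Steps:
$s = 384$ ($s = \left(-2\right) \left(-192\right) = 384$)
$\left(\left(-7 - 8\right) \left(-1\right) + s\right) + 22 = \left(\left(-7 - 8\right) \left(-1\right) + 384\right) + 22 = \left(\left(-15\right) \left(-1\right) + 384\right) + 22 = \left(15 + 384\right) + 22 = 399 + 22 = 421$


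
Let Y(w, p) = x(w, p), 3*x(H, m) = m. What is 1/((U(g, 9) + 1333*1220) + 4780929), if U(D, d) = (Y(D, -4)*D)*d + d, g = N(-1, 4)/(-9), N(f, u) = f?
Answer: 3/19221590 ≈ 1.5607e-7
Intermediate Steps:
x(H, m) = m/3
Y(w, p) = p/3
g = ⅑ (g = -1/(-9) = -1*(-⅑) = ⅑ ≈ 0.11111)
U(D, d) = d - 4*D*d/3 (U(D, d) = (((⅓)*(-4))*D)*d + d = (-4*D/3)*d + d = -4*D*d/3 + d = d - 4*D*d/3)
1/((U(g, 9) + 1333*1220) + 4780929) = 1/(((⅓)*9*(3 - 4*⅑) + 1333*1220) + 4780929) = 1/(((⅓)*9*(3 - 4/9) + 1626260) + 4780929) = 1/(((⅓)*9*(23/9) + 1626260) + 4780929) = 1/((23/3 + 1626260) + 4780929) = 1/(4878803/3 + 4780929) = 1/(19221590/3) = 3/19221590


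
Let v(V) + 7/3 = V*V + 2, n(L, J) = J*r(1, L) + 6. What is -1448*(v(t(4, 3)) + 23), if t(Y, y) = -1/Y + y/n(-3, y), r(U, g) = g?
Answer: -210503/6 ≈ -35084.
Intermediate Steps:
n(L, J) = 6 + J*L (n(L, J) = J*L + 6 = 6 + J*L)
t(Y, y) = -1/Y + y/(6 - 3*y) (t(Y, y) = -1/Y + y/(6 + y*(-3)) = -1/Y + y/(6 - 3*y))
v(V) = -1/3 + V**2 (v(V) = -7/3 + (V*V + 2) = -7/3 + (V**2 + 2) = -7/3 + (2 + V**2) = -1/3 + V**2)
-1448*(v(t(4, 3)) + 23) = -1448*((-1/3 + ((-2 + 3 + (1/3)*4*3)/(4*(2 - 1*3)))**2) + 23) = -1448*((-1/3 + ((-2 + 3 + 4)/(4*(2 - 3)))**2) + 23) = -1448*((-1/3 + ((1/4)*5/(-1))**2) + 23) = -1448*((-1/3 + ((1/4)*(-1)*5)**2) + 23) = -1448*((-1/3 + (-5/4)**2) + 23) = -1448*((-1/3 + 25/16) + 23) = -1448*(59/48 + 23) = -1448*1163/48 = -210503/6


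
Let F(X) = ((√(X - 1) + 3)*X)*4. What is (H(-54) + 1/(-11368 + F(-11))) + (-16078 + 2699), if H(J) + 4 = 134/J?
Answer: (-31803904*√3 + 4156192027*I)/(108*(-2875*I + 22*√3)) ≈ -13385.0 + 1.1325e-6*I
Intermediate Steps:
H(J) = -4 + 134/J
F(X) = 4*X*(3 + √(-1 + X)) (F(X) = ((√(-1 + X) + 3)*X)*4 = ((3 + √(-1 + X))*X)*4 = (X*(3 + √(-1 + X)))*4 = 4*X*(3 + √(-1 + X)))
(H(-54) + 1/(-11368 + F(-11))) + (-16078 + 2699) = ((-4 + 134/(-54)) + 1/(-11368 + 4*(-11)*(3 + √(-1 - 11)))) + (-16078 + 2699) = ((-4 + 134*(-1/54)) + 1/(-11368 + 4*(-11)*(3 + √(-12)))) - 13379 = ((-4 - 67/27) + 1/(-11368 + 4*(-11)*(3 + 2*I*√3))) - 13379 = (-175/27 + 1/(-11368 + (-132 - 88*I*√3))) - 13379 = (-175/27 + 1/(-11500 - 88*I*√3)) - 13379 = -361408/27 + 1/(-11500 - 88*I*√3)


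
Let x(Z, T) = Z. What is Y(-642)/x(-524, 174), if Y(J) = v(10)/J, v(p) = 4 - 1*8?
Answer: -1/84102 ≈ -1.1890e-5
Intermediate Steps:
v(p) = -4 (v(p) = 4 - 8 = -4)
Y(J) = -4/J
Y(-642)/x(-524, 174) = -4/(-642)/(-524) = -4*(-1/642)*(-1/524) = (2/321)*(-1/524) = -1/84102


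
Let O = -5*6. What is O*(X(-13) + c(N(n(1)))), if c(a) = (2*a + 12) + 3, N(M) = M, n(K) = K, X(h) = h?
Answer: -120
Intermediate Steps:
c(a) = 15 + 2*a (c(a) = (12 + 2*a) + 3 = 15 + 2*a)
O = -30
O*(X(-13) + c(N(n(1)))) = -30*(-13 + (15 + 2*1)) = -30*(-13 + (15 + 2)) = -30*(-13 + 17) = -30*4 = -120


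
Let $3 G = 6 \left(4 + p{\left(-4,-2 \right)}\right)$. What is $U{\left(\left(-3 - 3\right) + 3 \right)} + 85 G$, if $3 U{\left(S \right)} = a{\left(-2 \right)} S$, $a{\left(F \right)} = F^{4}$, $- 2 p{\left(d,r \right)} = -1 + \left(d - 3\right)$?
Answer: $1344$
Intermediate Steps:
$p{\left(d,r \right)} = 2 - \frac{d}{2}$ ($p{\left(d,r \right)} = - \frac{-1 + \left(d - 3\right)}{2} = - \frac{-1 + \left(-3 + d\right)}{2} = - \frac{-4 + d}{2} = 2 - \frac{d}{2}$)
$U{\left(S \right)} = \frac{16 S}{3}$ ($U{\left(S \right)} = \frac{\left(-2\right)^{4} S}{3} = \frac{16 S}{3}$)
$G = 16$ ($G = \frac{6 \left(4 + \left(2 - -2\right)\right)}{3} = \frac{6 \left(4 + \left(2 + 2\right)\right)}{3} = \frac{6 \left(4 + 4\right)}{3} = \frac{6 \cdot 8}{3} = \frac{1}{3} \cdot 48 = 16$)
$U{\left(\left(-3 - 3\right) + 3 \right)} + 85 G = \frac{16 \left(\left(-3 - 3\right) + 3\right)}{3} + 85 \cdot 16 = \frac{16 \left(-6 + 3\right)}{3} + 1360 = \frac{16}{3} \left(-3\right) + 1360 = -16 + 1360 = 1344$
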